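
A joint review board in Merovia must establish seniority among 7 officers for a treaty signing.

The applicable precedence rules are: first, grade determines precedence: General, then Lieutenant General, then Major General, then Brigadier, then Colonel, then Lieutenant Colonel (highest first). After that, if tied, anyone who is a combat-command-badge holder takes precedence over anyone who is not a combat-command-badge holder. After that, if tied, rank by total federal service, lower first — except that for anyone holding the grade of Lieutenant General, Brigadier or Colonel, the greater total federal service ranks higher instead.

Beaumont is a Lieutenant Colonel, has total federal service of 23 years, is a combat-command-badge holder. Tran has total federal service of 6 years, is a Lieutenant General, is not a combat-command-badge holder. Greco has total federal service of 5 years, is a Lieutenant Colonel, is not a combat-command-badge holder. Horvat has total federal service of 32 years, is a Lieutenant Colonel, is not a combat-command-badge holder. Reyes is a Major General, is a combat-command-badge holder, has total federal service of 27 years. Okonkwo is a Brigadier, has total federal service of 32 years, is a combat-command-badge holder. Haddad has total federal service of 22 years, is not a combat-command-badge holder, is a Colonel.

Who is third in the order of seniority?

Okonkwo

By grade: Tran (Lieutenant General); then Reyes (Major General); then Okonkwo (Brigadier); then Haddad (Colonel); then Beaumont, Greco and Horvat (Lieutenant Colonel).
Among Beaumont, Greco and Horvat, a combat-command-badge holder before not a combat-command-badge holder: Beaumont (a combat-command-badge holder) before Greco and Horvat (not a combat-command-badge holder).
Among Greco and Horvat, by total federal service (lower first): Greco (5 years) before Horvat (32 years).
Order: Tran, Reyes, Okonkwo, Haddad, Beaumont, Greco, Horvat.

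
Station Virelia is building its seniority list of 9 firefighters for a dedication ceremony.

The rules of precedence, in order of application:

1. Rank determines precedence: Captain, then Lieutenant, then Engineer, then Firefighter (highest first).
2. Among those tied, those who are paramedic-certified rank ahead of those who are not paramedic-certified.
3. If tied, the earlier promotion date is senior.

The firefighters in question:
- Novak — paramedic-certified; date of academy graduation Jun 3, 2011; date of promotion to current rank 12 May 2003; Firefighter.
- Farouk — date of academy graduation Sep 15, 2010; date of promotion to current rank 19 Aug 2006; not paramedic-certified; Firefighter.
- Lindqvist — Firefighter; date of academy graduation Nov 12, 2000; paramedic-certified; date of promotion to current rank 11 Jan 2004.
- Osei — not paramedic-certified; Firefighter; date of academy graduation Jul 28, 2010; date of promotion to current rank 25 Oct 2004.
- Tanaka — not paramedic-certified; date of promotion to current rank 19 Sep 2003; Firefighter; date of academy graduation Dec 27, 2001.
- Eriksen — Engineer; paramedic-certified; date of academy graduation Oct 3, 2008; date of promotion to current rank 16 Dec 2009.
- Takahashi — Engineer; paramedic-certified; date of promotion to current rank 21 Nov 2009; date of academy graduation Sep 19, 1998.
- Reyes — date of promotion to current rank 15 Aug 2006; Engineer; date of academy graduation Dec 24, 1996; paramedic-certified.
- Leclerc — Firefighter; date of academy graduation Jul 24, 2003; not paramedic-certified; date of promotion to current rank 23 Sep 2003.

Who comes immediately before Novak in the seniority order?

Eriksen

By rank: Reyes, Takahashi and Eriksen (Engineer); then Novak, Lindqvist, Tanaka, Leclerc, Osei and Farouk (Firefighter).
Reyes, Takahashi and Eriksen are each paramedic-certified, so the next rule applies.
Among Reyes, Takahashi and Eriksen, by date of promotion to current rank (earlier first): Reyes (15 Aug 2006) before Takahashi (21 Nov 2009) before Eriksen (16 Dec 2009).
Among Novak, Lindqvist, Tanaka, Leclerc, Osei and Farouk, paramedic-certified before not paramedic-certified: Novak and Lindqvist (paramedic-certified) before Tanaka, Leclerc, Osei and Farouk (not paramedic-certified).
Among Novak and Lindqvist, by date of promotion to current rank (earlier first): Novak (12 May 2003) before Lindqvist (11 Jan 2004).
Among Tanaka, Leclerc, Osei and Farouk, by date of promotion to current rank (earlier first): Tanaka (19 Sep 2003) before Leclerc (23 Sep 2003) before Osei (25 Oct 2004) before Farouk (19 Aug 2006).
Order: Reyes, Takahashi, Eriksen, Novak, Lindqvist, Tanaka, Leclerc, Osei, Farouk.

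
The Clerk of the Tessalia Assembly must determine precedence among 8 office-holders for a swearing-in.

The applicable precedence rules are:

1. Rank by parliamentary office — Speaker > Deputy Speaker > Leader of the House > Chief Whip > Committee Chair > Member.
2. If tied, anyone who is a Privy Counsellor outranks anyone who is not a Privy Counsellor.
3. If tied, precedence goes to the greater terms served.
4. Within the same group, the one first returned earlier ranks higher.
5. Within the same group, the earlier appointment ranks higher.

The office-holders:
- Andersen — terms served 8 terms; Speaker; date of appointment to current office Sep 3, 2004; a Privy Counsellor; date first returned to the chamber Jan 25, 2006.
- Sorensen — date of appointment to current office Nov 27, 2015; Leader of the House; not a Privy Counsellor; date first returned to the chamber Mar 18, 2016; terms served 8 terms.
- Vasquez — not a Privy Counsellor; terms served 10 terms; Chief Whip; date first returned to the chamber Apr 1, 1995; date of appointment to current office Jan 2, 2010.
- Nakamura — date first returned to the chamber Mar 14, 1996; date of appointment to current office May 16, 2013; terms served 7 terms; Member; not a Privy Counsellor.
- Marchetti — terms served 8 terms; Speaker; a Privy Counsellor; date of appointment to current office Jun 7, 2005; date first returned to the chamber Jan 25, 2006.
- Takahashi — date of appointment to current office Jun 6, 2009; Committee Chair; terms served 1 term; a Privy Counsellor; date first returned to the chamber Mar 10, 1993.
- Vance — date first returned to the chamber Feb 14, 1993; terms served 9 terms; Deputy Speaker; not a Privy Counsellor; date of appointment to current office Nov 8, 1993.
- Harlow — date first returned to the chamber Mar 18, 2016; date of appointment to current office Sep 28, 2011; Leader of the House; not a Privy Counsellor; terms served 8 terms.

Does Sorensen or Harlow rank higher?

Harlow

By parliamentary office: Andersen and Marchetti (Speaker); then Vance (Deputy Speaker); then Harlow and Sorensen (Leader of the House); then Vasquez (Chief Whip); then Takahashi (Committee Chair); then Nakamura (Member).
Andersen and Marchetti are each a Privy Counsellor, so the next rule applies.
Andersen and Marchetti both have terms served 8 terms, so the next rule applies.
Andersen and Marchetti both have date first returned to the chamber Jan 25, 2006, so the next rule applies.
Among Andersen and Marchetti, by date of appointment to current office (earlier first): Andersen (Sep 3, 2004) before Marchetti (Jun 7, 2005).
Harlow and Sorensen are each not a Privy Counsellor, so the next rule applies.
Harlow and Sorensen both have terms served 8 terms, so the next rule applies.
Harlow and Sorensen both have date first returned to the chamber Mar 18, 2016, so the next rule applies.
Among Harlow and Sorensen, by date of appointment to current office (earlier first): Harlow (Sep 28, 2011) before Sorensen (Nov 27, 2015).
So Harlow takes precedence.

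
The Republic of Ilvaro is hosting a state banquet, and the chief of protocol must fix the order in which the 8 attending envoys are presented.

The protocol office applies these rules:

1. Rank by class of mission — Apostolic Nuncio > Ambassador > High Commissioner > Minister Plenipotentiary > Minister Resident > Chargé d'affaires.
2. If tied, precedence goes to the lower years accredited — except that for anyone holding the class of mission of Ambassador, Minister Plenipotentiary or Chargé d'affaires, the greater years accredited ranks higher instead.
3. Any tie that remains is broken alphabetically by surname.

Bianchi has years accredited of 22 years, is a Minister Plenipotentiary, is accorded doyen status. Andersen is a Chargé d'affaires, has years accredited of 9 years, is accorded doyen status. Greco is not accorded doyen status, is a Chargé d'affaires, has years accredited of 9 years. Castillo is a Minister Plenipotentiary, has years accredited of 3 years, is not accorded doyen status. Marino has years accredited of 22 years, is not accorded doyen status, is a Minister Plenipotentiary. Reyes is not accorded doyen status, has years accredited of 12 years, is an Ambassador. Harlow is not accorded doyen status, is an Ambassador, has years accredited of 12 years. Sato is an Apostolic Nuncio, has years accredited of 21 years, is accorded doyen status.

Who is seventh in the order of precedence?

Andersen

By class of mission: Sato (Apostolic Nuncio); then Harlow and Reyes (Ambassador); then Bianchi, Marino and Castillo (Minister Plenipotentiary); then Andersen and Greco (Chargé d'affaires).
Harlow and Reyes both have years accredited 12 years, so the next rule applies.
Among Harlow and Reyes, alphabetically by surname: Harlow before Reyes.
Among Bianchi, Marino and Castillo, by years accredited (higher first) (reversed rule for this group): Bianchi and Marino (22 years) before Castillo (3 years).
Among Bianchi and Marino, alphabetically by surname: Bianchi before Marino.
Andersen and Greco both have years accredited 9 years, so the next rule applies.
Among Andersen and Greco, alphabetically by surname: Andersen before Greco.
Order: Sato, Harlow, Reyes, Bianchi, Marino, Castillo, Andersen, Greco.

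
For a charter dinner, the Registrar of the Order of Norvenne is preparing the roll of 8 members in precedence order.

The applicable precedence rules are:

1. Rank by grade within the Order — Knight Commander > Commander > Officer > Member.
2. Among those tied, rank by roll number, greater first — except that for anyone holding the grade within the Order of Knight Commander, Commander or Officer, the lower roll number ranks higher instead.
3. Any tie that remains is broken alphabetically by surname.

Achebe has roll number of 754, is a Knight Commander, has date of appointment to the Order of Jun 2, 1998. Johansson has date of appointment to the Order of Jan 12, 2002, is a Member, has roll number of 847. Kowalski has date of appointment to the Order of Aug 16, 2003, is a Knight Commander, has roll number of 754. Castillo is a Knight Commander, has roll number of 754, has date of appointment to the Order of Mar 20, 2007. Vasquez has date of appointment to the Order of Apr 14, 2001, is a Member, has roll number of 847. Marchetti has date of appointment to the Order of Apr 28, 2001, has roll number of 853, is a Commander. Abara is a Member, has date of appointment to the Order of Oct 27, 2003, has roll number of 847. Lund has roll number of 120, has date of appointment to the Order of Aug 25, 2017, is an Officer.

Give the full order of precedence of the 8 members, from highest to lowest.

By grade within the Order: Achebe, Castillo and Kowalski (Knight Commander); then Marchetti (Commander); then Lund (Officer); then Abara, Johansson and Vasquez (Member).
Achebe, Castillo and Kowalski all have roll number 754, so the next rule applies.
Among Achebe, Castillo and Kowalski, alphabetically by surname: Achebe before Castillo before Kowalski.
Abara, Johansson and Vasquez all have roll number 847, so the next rule applies.
Among Abara, Johansson and Vasquez, alphabetically by surname: Abara before Johansson before Vasquez.
Full order: Achebe, Castillo, Kowalski, Marchetti, Lund, Abara, Johansson, Vasquez.

Achebe, Castillo, Kowalski, Marchetti, Lund, Abara, Johansson, Vasquez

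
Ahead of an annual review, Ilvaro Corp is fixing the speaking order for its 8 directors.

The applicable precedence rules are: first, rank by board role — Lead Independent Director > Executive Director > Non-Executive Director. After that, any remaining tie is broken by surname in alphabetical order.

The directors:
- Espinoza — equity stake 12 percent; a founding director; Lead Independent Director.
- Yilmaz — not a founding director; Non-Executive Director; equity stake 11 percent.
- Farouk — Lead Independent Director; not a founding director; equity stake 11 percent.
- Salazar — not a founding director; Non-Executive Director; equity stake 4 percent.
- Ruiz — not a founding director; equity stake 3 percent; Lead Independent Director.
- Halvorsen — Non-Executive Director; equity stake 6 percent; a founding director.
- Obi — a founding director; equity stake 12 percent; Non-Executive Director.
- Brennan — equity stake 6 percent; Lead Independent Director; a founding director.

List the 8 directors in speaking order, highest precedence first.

Brennan, Espinoza, Farouk, Ruiz, Halvorsen, Obi, Salazar, Yilmaz

By board role: Brennan, Espinoza, Farouk and Ruiz (Lead Independent Director); then Halvorsen, Obi, Salazar and Yilmaz (Non-Executive Director).
Among Brennan, Espinoza, Farouk and Ruiz, alphabetically by surname: Brennan before Espinoza before Farouk before Ruiz.
Among Halvorsen, Obi, Salazar and Yilmaz, alphabetically by surname: Halvorsen before Obi before Salazar before Yilmaz.
Full order: Brennan, Espinoza, Farouk, Ruiz, Halvorsen, Obi, Salazar, Yilmaz.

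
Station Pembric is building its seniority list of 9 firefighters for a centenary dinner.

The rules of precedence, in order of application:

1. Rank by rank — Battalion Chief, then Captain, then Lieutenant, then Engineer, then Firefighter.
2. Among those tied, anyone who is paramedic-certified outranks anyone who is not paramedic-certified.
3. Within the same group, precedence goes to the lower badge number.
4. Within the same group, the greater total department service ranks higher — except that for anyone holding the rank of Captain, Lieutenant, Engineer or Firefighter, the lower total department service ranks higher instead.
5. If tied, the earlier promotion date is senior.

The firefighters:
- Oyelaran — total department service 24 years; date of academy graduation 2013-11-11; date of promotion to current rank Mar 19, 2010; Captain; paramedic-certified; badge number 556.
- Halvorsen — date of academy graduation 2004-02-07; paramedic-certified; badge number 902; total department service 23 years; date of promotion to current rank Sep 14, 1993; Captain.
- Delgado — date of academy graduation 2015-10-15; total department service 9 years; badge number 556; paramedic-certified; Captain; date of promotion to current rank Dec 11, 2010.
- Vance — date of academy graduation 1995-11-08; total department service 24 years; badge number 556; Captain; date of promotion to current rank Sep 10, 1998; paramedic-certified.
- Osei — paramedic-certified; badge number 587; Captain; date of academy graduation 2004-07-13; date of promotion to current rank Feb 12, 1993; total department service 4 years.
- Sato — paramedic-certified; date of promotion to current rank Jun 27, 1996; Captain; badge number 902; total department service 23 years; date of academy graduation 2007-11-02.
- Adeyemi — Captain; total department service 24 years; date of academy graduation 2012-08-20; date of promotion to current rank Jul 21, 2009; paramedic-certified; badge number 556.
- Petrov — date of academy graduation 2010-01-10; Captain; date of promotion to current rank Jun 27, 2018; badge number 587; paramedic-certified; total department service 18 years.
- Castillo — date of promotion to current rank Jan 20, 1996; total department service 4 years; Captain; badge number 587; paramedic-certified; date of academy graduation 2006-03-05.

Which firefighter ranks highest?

By rank: Delgado, Vance, Adeyemi, Oyelaran, Osei, Castillo, Petrov, Halvorsen and Sato (Captain).
Delgado, Vance, Adeyemi, Oyelaran, Osei, Castillo, Petrov, Halvorsen and Sato are each paramedic-certified, so the next rule applies.
Among Delgado, Vance, Adeyemi, Oyelaran, Osei, Castillo, Petrov, Halvorsen and Sato, by badge number (lower first): Delgado, Vance, Adeyemi and Oyelaran (556) before Osei, Castillo and Petrov (587) before Halvorsen and Sato (902).
Among Delgado, Vance, Adeyemi and Oyelaran, by total department service (lower first) (reversed rule for this group): Delgado (9 years) before Vance, Adeyemi and Oyelaran (24 years).
Among Vance, Adeyemi and Oyelaran, by date of promotion to current rank (earlier first): Vance (Sep 10, 1998) before Adeyemi (Jul 21, 2009) before Oyelaran (Mar 19, 2010).
Among Osei, Castillo and Petrov, by total department service (lower first) (reversed rule for this group): Osei and Castillo (4 years) before Petrov (18 years).
Among Osei and Castillo, by date of promotion to current rank (earlier first): Osei (Feb 12, 1993) before Castillo (Jan 20, 1996).
Halvorsen and Sato both have total department service 23 years, so the next rule applies.
Among Halvorsen and Sato, by date of promotion to current rank (earlier first): Halvorsen (Sep 14, 1993) before Sato (Jun 27, 1996).
Order: Delgado, Vance, Adeyemi, Oyelaran, Osei, Castillo, Petrov, Halvorsen, Sato.

Delgado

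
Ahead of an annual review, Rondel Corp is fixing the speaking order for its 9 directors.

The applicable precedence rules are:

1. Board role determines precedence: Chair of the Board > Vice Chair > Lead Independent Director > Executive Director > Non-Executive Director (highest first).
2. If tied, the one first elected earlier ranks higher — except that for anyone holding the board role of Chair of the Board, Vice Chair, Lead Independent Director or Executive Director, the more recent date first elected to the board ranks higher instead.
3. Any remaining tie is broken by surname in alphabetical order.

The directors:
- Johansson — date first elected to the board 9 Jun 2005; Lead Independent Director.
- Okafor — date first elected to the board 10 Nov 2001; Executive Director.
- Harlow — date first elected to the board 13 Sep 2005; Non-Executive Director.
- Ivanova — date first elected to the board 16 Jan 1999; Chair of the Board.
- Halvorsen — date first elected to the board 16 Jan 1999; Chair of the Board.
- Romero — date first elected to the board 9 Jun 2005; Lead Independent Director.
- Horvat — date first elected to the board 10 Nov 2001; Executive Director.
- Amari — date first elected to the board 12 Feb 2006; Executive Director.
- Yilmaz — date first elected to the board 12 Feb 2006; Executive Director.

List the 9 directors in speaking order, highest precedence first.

By board role: Halvorsen and Ivanova (Chair of the Board); then Johansson and Romero (Lead Independent Director); then Amari, Yilmaz, Horvat and Okafor (Executive Director); then Harlow (Non-Executive Director).
Halvorsen and Ivanova both have date first elected to the board 16 Jan 1999, so the next rule applies.
Among Halvorsen and Ivanova, alphabetically by surname: Halvorsen before Ivanova.
Johansson and Romero both have date first elected to the board 9 Jun 2005, so the next rule applies.
Among Johansson and Romero, alphabetically by surname: Johansson before Romero.
Among Amari, Yilmaz, Horvat and Okafor, by date first elected to the board (later first) (reversed rule for this group): Amari and Yilmaz (12 Feb 2006) before Horvat and Okafor (10 Nov 2001).
Among Amari and Yilmaz, alphabetically by surname: Amari before Yilmaz.
Among Horvat and Okafor, alphabetically by surname: Horvat before Okafor.
Full order: Halvorsen, Ivanova, Johansson, Romero, Amari, Yilmaz, Horvat, Okafor, Harlow.

Halvorsen, Ivanova, Johansson, Romero, Amari, Yilmaz, Horvat, Okafor, Harlow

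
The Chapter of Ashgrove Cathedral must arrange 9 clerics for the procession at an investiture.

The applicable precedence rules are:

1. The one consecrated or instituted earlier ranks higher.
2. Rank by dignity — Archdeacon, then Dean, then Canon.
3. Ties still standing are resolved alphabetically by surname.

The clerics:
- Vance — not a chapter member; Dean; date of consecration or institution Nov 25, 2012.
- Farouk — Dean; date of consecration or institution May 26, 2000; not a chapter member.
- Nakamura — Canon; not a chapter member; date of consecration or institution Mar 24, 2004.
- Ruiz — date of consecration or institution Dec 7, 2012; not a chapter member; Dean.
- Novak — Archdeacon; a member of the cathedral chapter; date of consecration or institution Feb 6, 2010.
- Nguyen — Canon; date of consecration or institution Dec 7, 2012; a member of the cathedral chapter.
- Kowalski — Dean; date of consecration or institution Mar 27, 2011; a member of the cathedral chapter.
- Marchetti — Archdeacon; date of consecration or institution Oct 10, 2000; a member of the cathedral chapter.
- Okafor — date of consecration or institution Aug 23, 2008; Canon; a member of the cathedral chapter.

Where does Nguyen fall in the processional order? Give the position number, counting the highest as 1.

9

By date of consecration or institution (earlier first): Farouk (May 26, 2000); then Marchetti (Oct 10, 2000); then Nakamura (Mar 24, 2004); then Okafor (Aug 23, 2008); then Novak (Feb 6, 2010); then Kowalski (Mar 27, 2011); then Vance (Nov 25, 2012); then Ruiz and Nguyen (both Dec 7, 2012).
Among Ruiz and Nguyen, by dignity: Ruiz (Dean) before Nguyen (Canon).
Order: Farouk, Marchetti, Nakamura, Okafor, Novak, Kowalski, Vance, Ruiz, Nguyen. So position 9.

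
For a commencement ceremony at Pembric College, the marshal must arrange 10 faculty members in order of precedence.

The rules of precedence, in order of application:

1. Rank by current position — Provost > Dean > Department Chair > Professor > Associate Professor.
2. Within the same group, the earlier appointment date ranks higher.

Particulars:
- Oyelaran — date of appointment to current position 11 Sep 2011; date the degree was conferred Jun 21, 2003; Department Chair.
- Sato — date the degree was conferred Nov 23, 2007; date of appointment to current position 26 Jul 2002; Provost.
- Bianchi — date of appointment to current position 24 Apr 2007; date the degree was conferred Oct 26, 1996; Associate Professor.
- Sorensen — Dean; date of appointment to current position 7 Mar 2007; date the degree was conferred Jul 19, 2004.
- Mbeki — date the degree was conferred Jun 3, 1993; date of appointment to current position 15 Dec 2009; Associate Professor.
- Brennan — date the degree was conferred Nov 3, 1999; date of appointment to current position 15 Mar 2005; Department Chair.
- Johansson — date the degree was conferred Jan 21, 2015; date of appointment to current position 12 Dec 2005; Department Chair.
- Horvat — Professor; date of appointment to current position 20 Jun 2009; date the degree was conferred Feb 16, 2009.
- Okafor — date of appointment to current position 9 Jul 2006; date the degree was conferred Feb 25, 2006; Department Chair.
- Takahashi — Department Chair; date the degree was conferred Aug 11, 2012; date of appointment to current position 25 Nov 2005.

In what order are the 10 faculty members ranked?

Sato, Sorensen, Brennan, Takahashi, Johansson, Okafor, Oyelaran, Horvat, Bianchi, Mbeki

By current position: Sato (Provost); then Sorensen (Dean); then Brennan, Takahashi, Johansson, Okafor and Oyelaran (Department Chair); then Horvat (Professor); then Bianchi and Mbeki (Associate Professor).
Among Brennan, Takahashi, Johansson, Okafor and Oyelaran, by date of appointment to current position (earlier first): Brennan (15 Mar 2005) before Takahashi (25 Nov 2005) before Johansson (12 Dec 2005) before Okafor (9 Jul 2006) before Oyelaran (11 Sep 2011).
Among Bianchi and Mbeki, by date of appointment to current position (earlier first): Bianchi (24 Apr 2007) before Mbeki (15 Dec 2009).
Full order: Sato, Sorensen, Brennan, Takahashi, Johansson, Okafor, Oyelaran, Horvat, Bianchi, Mbeki.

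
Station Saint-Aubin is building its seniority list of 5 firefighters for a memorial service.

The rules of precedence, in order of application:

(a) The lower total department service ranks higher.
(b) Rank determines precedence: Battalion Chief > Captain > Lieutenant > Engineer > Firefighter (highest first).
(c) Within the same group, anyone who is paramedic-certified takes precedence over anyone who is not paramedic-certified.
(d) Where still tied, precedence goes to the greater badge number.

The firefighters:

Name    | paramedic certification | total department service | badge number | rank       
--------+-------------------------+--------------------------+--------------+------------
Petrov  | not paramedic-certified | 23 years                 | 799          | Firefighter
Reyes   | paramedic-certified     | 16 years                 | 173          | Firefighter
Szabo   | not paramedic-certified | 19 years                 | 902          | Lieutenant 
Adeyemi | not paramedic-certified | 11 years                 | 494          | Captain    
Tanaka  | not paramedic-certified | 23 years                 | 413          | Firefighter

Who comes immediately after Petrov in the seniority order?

Tanaka

By total department service (lower first): Adeyemi (11 years); then Reyes (16 years); then Szabo (19 years); then Petrov and Tanaka (both 23 years).
Petrov and Tanaka are each Firefighter, so the next rule applies.
Petrov and Tanaka are each not paramedic-certified, so the next rule applies.
Among Petrov and Tanaka, by badge number (higher first): Petrov (799) before Tanaka (413).
Order: Adeyemi, Reyes, Szabo, Petrov, Tanaka.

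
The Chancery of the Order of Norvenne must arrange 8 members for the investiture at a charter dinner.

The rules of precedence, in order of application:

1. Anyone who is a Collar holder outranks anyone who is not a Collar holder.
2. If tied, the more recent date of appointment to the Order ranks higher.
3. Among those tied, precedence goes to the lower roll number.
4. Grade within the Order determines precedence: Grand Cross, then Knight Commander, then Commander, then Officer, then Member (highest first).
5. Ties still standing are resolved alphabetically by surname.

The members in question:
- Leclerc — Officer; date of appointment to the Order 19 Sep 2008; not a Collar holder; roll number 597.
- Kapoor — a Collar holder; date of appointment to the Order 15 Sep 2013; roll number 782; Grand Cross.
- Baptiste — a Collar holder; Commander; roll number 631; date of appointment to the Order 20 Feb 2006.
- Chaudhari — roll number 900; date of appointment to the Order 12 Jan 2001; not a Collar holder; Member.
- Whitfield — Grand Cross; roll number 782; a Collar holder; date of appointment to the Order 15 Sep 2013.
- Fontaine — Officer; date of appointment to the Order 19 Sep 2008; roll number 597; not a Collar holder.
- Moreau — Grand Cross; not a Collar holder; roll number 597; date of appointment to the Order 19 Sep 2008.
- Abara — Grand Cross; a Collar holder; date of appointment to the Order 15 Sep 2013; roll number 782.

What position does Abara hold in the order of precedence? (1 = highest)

By the first rule: Abara, Kapoor, Whitfield and Baptiste (each a Collar holder); then Moreau, Fontaine, Leclerc and Chaudhari (each not a Collar holder).
Among Abara, Kapoor, Whitfield and Baptiste, by date of appointment to the Order (later first): Abara, Kapoor and Whitfield (15 Sep 2013) before Baptiste (20 Feb 2006).
Abara, Kapoor and Whitfield all have roll number 782, so the next rule applies.
Abara, Kapoor and Whitfield are each Grand Cross, so the next rule applies.
Among Abara, Kapoor and Whitfield, alphabetically by surname: Abara before Kapoor before Whitfield.
Among Moreau, Fontaine, Leclerc and Chaudhari, by date of appointment to the Order (later first): Moreau, Fontaine and Leclerc (19 Sep 2008) before Chaudhari (12 Jan 2001).
Moreau, Fontaine and Leclerc all have roll number 597, so the next rule applies.
Among Moreau, Fontaine and Leclerc, by grade within the Order: Moreau (Grand Cross) before Fontaine and Leclerc (Officer).
Among Fontaine and Leclerc, alphabetically by surname: Fontaine before Leclerc.
Order: Abara, Kapoor, Whitfield, Baptiste, Moreau, Fontaine, Leclerc, Chaudhari. So position 1.

1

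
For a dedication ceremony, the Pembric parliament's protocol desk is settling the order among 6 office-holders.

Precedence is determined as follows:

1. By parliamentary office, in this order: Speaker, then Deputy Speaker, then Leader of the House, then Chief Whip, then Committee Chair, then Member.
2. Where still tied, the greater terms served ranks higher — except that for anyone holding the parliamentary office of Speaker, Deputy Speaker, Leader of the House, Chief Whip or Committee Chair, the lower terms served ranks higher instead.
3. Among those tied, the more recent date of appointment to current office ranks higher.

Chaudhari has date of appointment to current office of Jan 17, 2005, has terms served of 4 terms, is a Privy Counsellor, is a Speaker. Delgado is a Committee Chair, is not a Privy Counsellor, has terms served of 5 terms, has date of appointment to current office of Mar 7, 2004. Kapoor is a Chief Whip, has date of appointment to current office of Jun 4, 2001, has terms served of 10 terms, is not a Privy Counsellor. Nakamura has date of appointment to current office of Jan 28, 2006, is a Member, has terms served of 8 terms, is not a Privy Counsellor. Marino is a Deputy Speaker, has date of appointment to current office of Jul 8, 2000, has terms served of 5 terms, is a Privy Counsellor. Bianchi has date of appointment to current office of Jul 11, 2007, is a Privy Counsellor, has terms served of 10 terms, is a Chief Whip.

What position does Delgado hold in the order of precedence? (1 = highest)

5

By parliamentary office: Chaudhari (Speaker); then Marino (Deputy Speaker); then Bianchi and Kapoor (Chief Whip); then Delgado (Committee Chair); then Nakamura (Member).
Bianchi and Kapoor both have terms served 10 terms, so the next rule applies.
Among Bianchi and Kapoor, by date of appointment to current office (later first): Bianchi (Jul 11, 2007) before Kapoor (Jun 4, 2001).
Order: Chaudhari, Marino, Bianchi, Kapoor, Delgado, Nakamura. So position 5.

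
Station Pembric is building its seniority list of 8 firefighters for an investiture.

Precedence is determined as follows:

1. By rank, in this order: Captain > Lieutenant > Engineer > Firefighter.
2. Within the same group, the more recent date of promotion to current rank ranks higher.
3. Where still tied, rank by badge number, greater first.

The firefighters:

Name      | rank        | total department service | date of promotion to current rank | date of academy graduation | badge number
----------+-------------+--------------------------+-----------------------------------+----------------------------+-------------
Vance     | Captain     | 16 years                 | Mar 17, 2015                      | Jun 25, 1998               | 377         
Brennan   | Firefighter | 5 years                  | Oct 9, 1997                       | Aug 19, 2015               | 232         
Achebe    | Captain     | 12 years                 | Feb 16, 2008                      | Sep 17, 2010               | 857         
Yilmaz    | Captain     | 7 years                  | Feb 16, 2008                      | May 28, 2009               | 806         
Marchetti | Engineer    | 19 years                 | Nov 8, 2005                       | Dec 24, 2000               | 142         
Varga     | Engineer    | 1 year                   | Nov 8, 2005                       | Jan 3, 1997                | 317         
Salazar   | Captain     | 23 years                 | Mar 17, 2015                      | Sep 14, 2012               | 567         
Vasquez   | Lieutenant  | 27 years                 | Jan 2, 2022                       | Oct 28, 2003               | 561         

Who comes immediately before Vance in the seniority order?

Salazar

By rank: Salazar, Vance, Achebe and Yilmaz (Captain); then Vasquez (Lieutenant); then Varga and Marchetti (Engineer); then Brennan (Firefighter).
Among Salazar, Vance, Achebe and Yilmaz, by date of promotion to current rank (later first): Salazar and Vance (Mar 17, 2015) before Achebe and Yilmaz (Feb 16, 2008).
Among Salazar and Vance, by badge number (higher first): Salazar (567) before Vance (377).
Among Achebe and Yilmaz, by badge number (higher first): Achebe (857) before Yilmaz (806).
Varga and Marchetti both have date of promotion to current rank Nov 8, 2005, so the next rule applies.
Among Varga and Marchetti, by badge number (higher first): Varga (317) before Marchetti (142).
Order: Salazar, Vance, Achebe, Yilmaz, Vasquez, Varga, Marchetti, Brennan.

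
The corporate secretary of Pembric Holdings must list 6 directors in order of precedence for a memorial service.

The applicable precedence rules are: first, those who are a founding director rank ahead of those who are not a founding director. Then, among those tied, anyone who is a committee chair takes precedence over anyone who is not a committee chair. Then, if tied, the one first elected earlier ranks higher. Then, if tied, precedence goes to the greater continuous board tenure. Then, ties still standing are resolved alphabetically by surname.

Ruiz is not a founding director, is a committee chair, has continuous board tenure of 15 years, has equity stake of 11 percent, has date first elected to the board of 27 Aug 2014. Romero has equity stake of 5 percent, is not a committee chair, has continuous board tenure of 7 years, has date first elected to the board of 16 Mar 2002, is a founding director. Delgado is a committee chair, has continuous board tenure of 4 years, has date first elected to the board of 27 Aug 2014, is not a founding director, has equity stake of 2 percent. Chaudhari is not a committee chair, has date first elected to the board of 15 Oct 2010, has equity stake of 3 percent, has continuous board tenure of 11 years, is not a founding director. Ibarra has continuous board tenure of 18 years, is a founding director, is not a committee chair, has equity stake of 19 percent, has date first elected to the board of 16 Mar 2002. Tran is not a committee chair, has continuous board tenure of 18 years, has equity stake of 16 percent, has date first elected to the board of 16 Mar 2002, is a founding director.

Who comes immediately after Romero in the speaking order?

Ruiz

By the first rule: Ibarra, Tran and Romero (each a founding director); then Ruiz, Delgado and Chaudhari (each not a founding director).
Ibarra, Tran and Romero are each not a committee chair, so the next rule applies.
Ibarra, Tran and Romero all have date first elected to the board 16 Mar 2002, so the next rule applies.
Among Ibarra, Tran and Romero, by continuous board tenure (higher first): Ibarra and Tran (18 years) before Romero (7 years).
Among Ibarra and Tran, alphabetically by surname: Ibarra before Tran.
Among Ruiz, Delgado and Chaudhari, a committee chair before not a committee chair: Ruiz and Delgado (a committee chair) before Chaudhari (not a committee chair).
Ruiz and Delgado both have date first elected to the board 27 Aug 2014, so the next rule applies.
Among Ruiz and Delgado, by continuous board tenure (higher first): Ruiz (15 years) before Delgado (4 years).
Order: Ibarra, Tran, Romero, Ruiz, Delgado, Chaudhari.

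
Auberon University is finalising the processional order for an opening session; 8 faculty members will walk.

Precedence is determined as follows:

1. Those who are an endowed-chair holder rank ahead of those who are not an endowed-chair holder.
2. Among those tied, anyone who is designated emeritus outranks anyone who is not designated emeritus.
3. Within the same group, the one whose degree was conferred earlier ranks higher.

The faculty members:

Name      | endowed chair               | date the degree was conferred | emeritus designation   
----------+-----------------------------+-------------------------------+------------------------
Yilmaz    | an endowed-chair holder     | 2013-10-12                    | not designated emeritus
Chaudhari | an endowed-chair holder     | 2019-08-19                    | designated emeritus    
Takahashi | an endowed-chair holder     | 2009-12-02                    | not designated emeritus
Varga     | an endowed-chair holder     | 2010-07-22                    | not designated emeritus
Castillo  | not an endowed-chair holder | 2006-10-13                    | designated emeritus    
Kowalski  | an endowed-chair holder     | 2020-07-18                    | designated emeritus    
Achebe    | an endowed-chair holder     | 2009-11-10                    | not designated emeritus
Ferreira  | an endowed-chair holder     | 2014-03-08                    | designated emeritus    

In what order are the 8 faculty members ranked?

By the first rule: Ferreira, Chaudhari, Kowalski, Achebe, Takahashi, Varga and Yilmaz (each an endowed-chair holder); then Castillo (not an endowed-chair holder).
Among Ferreira, Chaudhari, Kowalski, Achebe, Takahashi, Varga and Yilmaz, designated emeritus before not designated emeritus: Ferreira, Chaudhari and Kowalski (designated emeritus) before Achebe, Takahashi, Varga and Yilmaz (not designated emeritus).
Among Ferreira, Chaudhari and Kowalski, by date the degree was conferred (earlier first): Ferreira (2014-03-08) before Chaudhari (2019-08-19) before Kowalski (2020-07-18).
Among Achebe, Takahashi, Varga and Yilmaz, by date the degree was conferred (earlier first): Achebe (2009-11-10) before Takahashi (2009-12-02) before Varga (2010-07-22) before Yilmaz (2013-10-12).
Full order: Ferreira, Chaudhari, Kowalski, Achebe, Takahashi, Varga, Yilmaz, Castillo.

Ferreira, Chaudhari, Kowalski, Achebe, Takahashi, Varga, Yilmaz, Castillo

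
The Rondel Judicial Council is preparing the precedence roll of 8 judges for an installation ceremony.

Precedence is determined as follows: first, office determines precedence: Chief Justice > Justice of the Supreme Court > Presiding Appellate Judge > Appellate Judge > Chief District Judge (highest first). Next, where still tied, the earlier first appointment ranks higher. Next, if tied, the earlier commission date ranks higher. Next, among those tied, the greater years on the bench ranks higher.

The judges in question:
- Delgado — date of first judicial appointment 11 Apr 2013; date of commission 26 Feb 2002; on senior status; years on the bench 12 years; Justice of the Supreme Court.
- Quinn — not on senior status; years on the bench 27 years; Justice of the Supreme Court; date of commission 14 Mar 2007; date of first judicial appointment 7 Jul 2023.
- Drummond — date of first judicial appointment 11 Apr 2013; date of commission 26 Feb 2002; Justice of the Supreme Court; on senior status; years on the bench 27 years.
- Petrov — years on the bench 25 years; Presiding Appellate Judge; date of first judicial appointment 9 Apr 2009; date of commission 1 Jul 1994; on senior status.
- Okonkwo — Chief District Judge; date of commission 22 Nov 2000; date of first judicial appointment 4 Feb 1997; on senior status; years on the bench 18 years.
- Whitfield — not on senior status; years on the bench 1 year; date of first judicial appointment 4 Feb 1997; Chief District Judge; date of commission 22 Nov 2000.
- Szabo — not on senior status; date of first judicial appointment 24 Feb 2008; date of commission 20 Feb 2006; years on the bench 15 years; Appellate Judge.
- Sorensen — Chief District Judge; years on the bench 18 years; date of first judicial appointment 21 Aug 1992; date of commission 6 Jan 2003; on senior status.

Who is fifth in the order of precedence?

By office: Drummond, Delgado and Quinn (Justice of the Supreme Court); then Petrov (Presiding Appellate Judge); then Szabo (Appellate Judge); then Sorensen, Okonkwo and Whitfield (Chief District Judge).
Among Drummond, Delgado and Quinn, by date of first judicial appointment (earlier first): Drummond and Delgado (11 Apr 2013) before Quinn (7 Jul 2023).
Drummond and Delgado both have date of commission 26 Feb 2002, so the next rule applies.
Among Drummond and Delgado, by years on the bench (higher first): Drummond (27 years) before Delgado (12 years).
Among Sorensen, Okonkwo and Whitfield, by date of first judicial appointment (earlier first): Sorensen (21 Aug 1992) before Okonkwo and Whitfield (4 Feb 1997).
Okonkwo and Whitfield both have date of commission 22 Nov 2000, so the next rule applies.
Among Okonkwo and Whitfield, by years on the bench (higher first): Okonkwo (18 years) before Whitfield (1 year).
Order: Drummond, Delgado, Quinn, Petrov, Szabo, Sorensen, Okonkwo, Whitfield.

Szabo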